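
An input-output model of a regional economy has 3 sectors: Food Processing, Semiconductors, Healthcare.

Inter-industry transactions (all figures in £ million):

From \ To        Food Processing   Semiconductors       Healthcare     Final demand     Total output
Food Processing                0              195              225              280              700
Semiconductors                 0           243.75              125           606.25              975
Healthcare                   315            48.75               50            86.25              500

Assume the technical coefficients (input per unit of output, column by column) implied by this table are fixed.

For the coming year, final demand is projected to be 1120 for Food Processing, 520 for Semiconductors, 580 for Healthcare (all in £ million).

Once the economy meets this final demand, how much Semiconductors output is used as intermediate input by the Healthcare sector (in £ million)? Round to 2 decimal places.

z_SH = 453.67

Technical coefficients a_ij = z_ij / X_j:
  a_FF = 0/700 = 0.00, a_SF = 0/700 = 0.00, a_HF = 315/700 = 0.45
  a_FS = 195/975 = 0.20, a_SS = 243.75/975 = 0.25, a_HS = 48.75/975 = 0.05
  a_FH = 225/500 = 0.45, a_SH = 125/500 = 0.25, a_HH = 50/500 = 0.10
I − A =
  [   1.00    -0.20    -0.45]
  [   0.00     0.75    -0.25]
  [  -0.45    -0.05     0.90]
Cofactors of I−A, C_ij = (−1)^(i+j)·(minor ij) (rows/columns in the sector order above):
  C_11 = (0.75)(0.90) − (-0.25)(-0.05) = 0.6625
  C_12 = −[(0.00)(0.90) − (-0.25)(-0.45)] = 0.1125
  C_13 = (0.00)(-0.05) − (0.75)(-0.45) = 0.3375
  C_21 = −[(-0.20)(0.90) − (-0.45)(-0.05)] = 0.2025
  C_22 = (1.00)(0.90) − (-0.45)(-0.45) = 0.6975
  C_23 = −[(1.00)(-0.05) − (-0.20)(-0.45)] = 0.1400
  C_31 = (-0.20)(-0.25) − (-0.45)(0.75) = 0.3875
  C_32 = −[(1.00)(-0.25) − (-0.45)(0.00)] = 0.2500
  C_33 = (1.00)(0.75) − (-0.20)(0.00) = 0.7500
det(I−A) = Σ_j (I−A)_1j·C_1j = (1.00)(0.6625) + (-0.20)(0.1125) + (-0.45)(0.3375) = 0.488125
adj(I−A) = Cᵀ =
  [ 0.6625   0.2025   0.3875]
  [ 0.1125   0.6975   0.2500]
  [ 0.3375   0.1400   0.7500]
(I − A)⁻¹ = adj(I−A) / det(I−A) ≈
  [   1.3572     0.4149     0.7939]
  [   0.2305     1.4289     0.5122]
  [   0.6914     0.2868     1.5365]
First solve x = (I − A)⁻¹ d = adj(I−A)·d / det(I−A); in particular x_H = (0.3375·1120 + 0.1400·520 + 0.7500·580) / 0.488125 = 885.80 / 0.488125 ≈ 1814.6991.
Intermediate flow from S to H: z_SH = a_SH · x_H = 0.25 × 885.80 / 0.488125 = 221.45 / 0.488125 ≈ 453.67.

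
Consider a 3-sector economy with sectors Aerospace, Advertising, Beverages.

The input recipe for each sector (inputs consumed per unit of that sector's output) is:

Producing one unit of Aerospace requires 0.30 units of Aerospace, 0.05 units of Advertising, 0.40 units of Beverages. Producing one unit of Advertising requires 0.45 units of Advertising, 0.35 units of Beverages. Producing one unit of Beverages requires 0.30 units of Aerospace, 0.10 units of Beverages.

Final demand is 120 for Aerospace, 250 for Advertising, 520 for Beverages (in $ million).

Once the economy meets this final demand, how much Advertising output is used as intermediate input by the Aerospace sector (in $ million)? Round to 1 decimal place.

I − A =
  [   0.70     0.00    -0.30]
  [  -0.05     0.55     0.00]
  [  -0.40    -0.35     0.90]
Cofactors of I−A, C_ij = (−1)^(i+j)·(minor ij) (rows/columns in the sector order above):
  C_11 = (0.55)(0.90) − (0.00)(-0.35) = 0.4950
  C_12 = −[(-0.05)(0.90) − (0.00)(-0.40)] = 0.0450
  C_13 = (-0.05)(-0.35) − (0.55)(-0.40) = 0.2375
  C_21 = −[(0.00)(0.90) − (-0.30)(-0.35)] = 0.1050
  C_22 = (0.70)(0.90) − (-0.30)(-0.40) = 0.5100
  C_23 = −[(0.70)(-0.35) − (0.00)(-0.40)] = 0.2450
  C_31 = (0.00)(0.00) − (-0.30)(0.55) = 0.1650
  C_32 = −[(0.70)(0.00) − (-0.30)(-0.05)] = 0.0150
  C_33 = (0.70)(0.55) − (0.00)(-0.05) = 0.3850
det(I−A) = Σ_j (I−A)_1j·C_1j = (0.70)(0.4950) + (0.00)(0.0450) + (-0.30)(0.2375) = 0.27525
adj(I−A) = Cᵀ =
  [ 0.4950   0.1050   0.1650]
  [ 0.0450   0.5100   0.0150]
  [ 0.2375   0.2450   0.3850]
(I − A)⁻¹ = adj(I−A) / det(I−A) ≈
  [   1.7984     0.3815     0.5995]
  [   0.1635     1.8529     0.0545]
  [   0.8629     0.8901     1.3987]
First solve x = (I − A)⁻¹ d = adj(I−A)·d / det(I−A); in particular x_1 = (0.4950·120 + 0.1050·250 + 0.1650·520) / 0.27525 = 171.45 / 0.27525 ≈ 622.888.
Intermediate flow from 2 to 1: z_21 = a_21 · x_1 = 0.05 × 171.45 / 0.27525 = 8.5725 / 0.27525 ≈ 31.1.

z_21 = 31.1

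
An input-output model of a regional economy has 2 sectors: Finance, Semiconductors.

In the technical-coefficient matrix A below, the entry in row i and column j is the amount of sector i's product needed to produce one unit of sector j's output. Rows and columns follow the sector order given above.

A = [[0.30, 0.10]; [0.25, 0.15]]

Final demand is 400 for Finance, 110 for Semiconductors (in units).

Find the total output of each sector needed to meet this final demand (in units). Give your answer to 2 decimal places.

x_1 = 615.79, x_2 = 310.53

I − A =
  [   0.70    -0.10]
  [  -0.25     0.85]
det(I−A) = (0.70)(0.85) − (-0.10)(-0.25) = 0.5700
adj(I−A) = [[0.85, 0.10], [0.25, 0.70]]
(I − A)⁻¹ = adj(I−A) / det(I−A) ≈
  [   1.4912     0.1754]
  [   0.4386     1.2281]
x = (I − A)⁻¹ d = adj(I−A)·d / det(I−A), with det(I−A) = 0.5700:
  x_1 = (0.85·400 + 0.10·110) / 0.5700 = 351.00 / 0.5700 ≈ 615.79
  x_2 = (0.25·400 + 0.70·110) / 0.5700 = 177.00 / 0.5700 ≈ 310.53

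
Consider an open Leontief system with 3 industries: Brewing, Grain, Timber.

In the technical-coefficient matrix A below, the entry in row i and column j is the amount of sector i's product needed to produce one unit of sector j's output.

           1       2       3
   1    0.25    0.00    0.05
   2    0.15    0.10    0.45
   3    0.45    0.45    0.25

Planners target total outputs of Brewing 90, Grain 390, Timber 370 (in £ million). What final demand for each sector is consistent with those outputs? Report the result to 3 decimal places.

d_1 = 49.000, d_2 = 171.000, d_3 = 61.500

I − A =
  [   0.75     0.00    -0.05]
  [  -0.15     0.90    -0.45]
  [  -0.45    -0.45     0.75]
d = (I − A) x:
  d_1 = (+0.75)·90 + (+0.00)·390 + (-0.05)·370 = 49.000
  d_2 = (-0.15)·90 + (+0.90)·390 + (-0.45)·370 = 171.000
  d_3 = (-0.45)·90 + (-0.45)·390 + (+0.75)·370 = 61.500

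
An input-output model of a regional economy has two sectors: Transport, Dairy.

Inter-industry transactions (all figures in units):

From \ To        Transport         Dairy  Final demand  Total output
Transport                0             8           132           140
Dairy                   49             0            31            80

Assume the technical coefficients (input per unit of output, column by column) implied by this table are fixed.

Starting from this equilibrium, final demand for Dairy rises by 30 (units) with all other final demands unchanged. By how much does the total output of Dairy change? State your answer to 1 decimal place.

Technical coefficients a_ij = z_ij / X_j:
  a_11 = 0/140 = 0.00, a_21 = 49/140 = 0.35
  a_12 = 8/80 = 0.10, a_22 = 0/80 = 0.00
I − A =
  [   1.00    -0.10]
  [  -0.35     1.00]
det(I−A) = (1.00)(1.00) − (-0.10)(-0.35) = 0.9650
adj(I−A) = [[1.00, 0.10], [0.35, 1.00]]
(I − A)⁻¹ = adj(I−A) / det(I−A) ≈
  [   1.0363     0.1036]
  [   0.3627     1.0363]
Δx = (I − A)⁻¹ Δd with Δd having +30 in the Dairy component and 0 elsewhere.
So Δx_2 = L_22 · (+30), where L_22 = adj(I−A)_22 / det(I−A) = 1.00 / 0.9650.
Δx_2 = 1.00 × (+30) / 0.9650 = 30.00 / 0.9650 ≈ 31.1.

Δx_2 = 31.1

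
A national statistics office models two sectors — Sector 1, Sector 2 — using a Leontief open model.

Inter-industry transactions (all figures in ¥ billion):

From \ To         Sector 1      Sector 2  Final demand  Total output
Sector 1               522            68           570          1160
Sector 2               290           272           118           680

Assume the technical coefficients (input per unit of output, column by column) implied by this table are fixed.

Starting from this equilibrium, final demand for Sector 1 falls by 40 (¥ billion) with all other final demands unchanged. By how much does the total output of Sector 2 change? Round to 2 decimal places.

Δx_2 = -32.79

Technical coefficients a_ij = z_ij / X_j:
  a_11 = 522/1160 = 0.45, a_21 = 290/1160 = 0.25
  a_12 = 68/680 = 0.10, a_22 = 272/680 = 0.40
I − A =
  [   0.55    -0.10]
  [  -0.25     0.60]
det(I−A) = (0.55)(0.60) − (-0.10)(-0.25) = 0.3050
adj(I−A) = [[0.60, 0.10], [0.25, 0.55]]
(I − A)⁻¹ = adj(I−A) / det(I−A) ≈
  [   1.9672     0.3279]
  [   0.8197     1.8033]
Δx = (I − A)⁻¹ Δd with Δd having -40 in the Sector 1 component and 0 elsewhere.
So Δx_2 = L_21 · (-40), where L_21 = adj(I−A)_21 / det(I−A) = 0.25 / 0.3050.
Δx_2 = 0.25 × (-40) / 0.3050 = -10.00 / 0.3050 ≈ -32.79.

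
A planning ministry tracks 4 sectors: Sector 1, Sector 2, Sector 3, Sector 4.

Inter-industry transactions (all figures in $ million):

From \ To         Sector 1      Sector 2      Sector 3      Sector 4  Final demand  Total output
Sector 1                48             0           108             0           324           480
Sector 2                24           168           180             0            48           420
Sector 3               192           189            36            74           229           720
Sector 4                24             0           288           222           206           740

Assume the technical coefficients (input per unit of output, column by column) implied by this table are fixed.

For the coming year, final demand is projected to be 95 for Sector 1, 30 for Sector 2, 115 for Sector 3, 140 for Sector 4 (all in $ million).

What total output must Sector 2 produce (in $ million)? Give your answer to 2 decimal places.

x_2 = 198.23

Technical coefficients a_ij = z_ij / X_j:
  a_11 = 48/480 = 0.10, a_21 = 24/480 = 0.05, a_31 = 192/480 = 0.40, a_41 = 24/480 = 0.05
  a_12 = 0/420 = 0.00, a_22 = 168/420 = 0.40, a_32 = 189/420 = 0.45, a_42 = 0/420 = 0.00
  a_13 = 108/720 = 0.15, a_23 = 180/720 = 0.25, a_33 = 36/720 = 0.05, a_43 = 288/720 = 0.40
  a_14 = 0/740 = 0.00, a_24 = 0/740 = 0.00, a_34 = 74/740 = 0.10, a_44 = 222/740 = 0.30
I − A =
  [   0.90     0.00    -0.15     0.00]
  [  -0.05     0.60    -0.25     0.00]
  [  -0.40    -0.45     0.95    -0.10]
  [  -0.05     0.00    -0.40     0.70]
Compute the cofactors C_ij = (−1)^(i+j)·(3×3 minor ij) of I−A; the adjugate is their transpose:
adj(I−A) = Cᵀ =
  [ 0.296250   0.047250   0.063000   0.009000]
  [ 0.102500   0.519750   0.162750   0.023250]
  [ 0.186750   0.283500   0.378000   0.054000]
  [ 0.127875   0.165375   0.220500   0.372375]
det(I−A) = Σ_j (I−A)_1j·C_1j = (0.90)(0.296250) + (0.00)(0.102500) + (-0.15)(0.186750) + (0.00)(0.127875) = 0.2386125
(I − A)⁻¹ = adj(I−A) / det(I−A) ≈
  [   1.2416     0.1980     0.2640     0.0377]
  [   0.4296     2.1782     0.6821     0.0974]
  [   0.7826     1.1881     1.5842     0.2263]
  [   0.5359     0.6931     0.9241     1.5606]
x = (I − A)⁻¹ d = adj(I−A)·d / det(I−A), with det(I−A) = 0.2386125:
  x_1 = (0.296250·95 + 0.047250·30 + 0.063000·115 + 0.009000·140) / 0.2386125 = 38.06625 / 0.2386125 ≈ 159.53
  x_2 = (0.102500·95 + 0.519750·30 + 0.162750·115 + 0.023250·140) / 0.2386125 = 47.30125 / 0.2386125 ≈ 198.23
  x_3 = (0.186750·95 + 0.283500·30 + 0.378000·115 + 0.054000·140) / 0.2386125 = 77.27625 / 0.2386125 ≈ 323.86
  x_4 = (0.127875·95 + 0.165375·30 + 0.220500·115 + 0.372375·140) / 0.2386125 = 94.599375 / 0.2386125 ≈ 396.46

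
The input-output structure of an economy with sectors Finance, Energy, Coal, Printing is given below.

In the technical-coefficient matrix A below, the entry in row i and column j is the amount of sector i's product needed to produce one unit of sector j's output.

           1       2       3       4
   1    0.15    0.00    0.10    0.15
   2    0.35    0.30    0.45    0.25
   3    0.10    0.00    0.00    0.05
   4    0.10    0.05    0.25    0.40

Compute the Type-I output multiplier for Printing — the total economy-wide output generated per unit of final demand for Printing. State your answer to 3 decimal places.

m_4 = 3.235

I − A =
  [   0.85     0.00    -0.10    -0.15]
  [  -0.35     0.70    -0.45    -0.25]
  [  -0.10     0.00     1.00    -0.05]
  [  -0.10    -0.05    -0.25     0.60]
Compute the cofactors C_ij = (−1)^(i+j)·(3×3 minor ij) of I−A; the adjugate is their transpose:
adj(I−A) = Cᵀ =
  [ 0.397625   0.007750   0.070375   0.108500]
  [ 0.266125   0.474125   0.312500   0.290125]
  [ 0.045125   0.002875   0.333250   0.040250]
  [ 0.107250   0.042000   0.176625   0.588000]
det(I−A) = Σ_j (I−A)_1j·C_1j = (0.85)(0.397625) + (0.00)(0.266125) + (-0.10)(0.045125) + (-0.15)(0.107250) = 0.31738125
(I − A)⁻¹ = adj(I−A) / det(I−A) ≈
  [   1.2528     0.0244     0.2217     0.3419]
  [   0.8385     1.4939     0.9846     0.9141]
  [   0.1422     0.0091     1.0500     0.1268]
  [   0.3379     0.1323     0.5565     1.8527]
The output multiplier for sector j is the column-j sum of the Leontief inverse (I − A)⁻¹ = adj(I−A) / det(I−A).
Column 4 of adj(I−A): (0.108500, 0.290125, 0.040250, 0.588000); det(I−A) = 0.31738125.
m_4 = (0.108500 + 0.290125 + 0.040250 + 0.588000) / 0.31738125 = 1.026875 / 0.31738125 ≈ 3.235.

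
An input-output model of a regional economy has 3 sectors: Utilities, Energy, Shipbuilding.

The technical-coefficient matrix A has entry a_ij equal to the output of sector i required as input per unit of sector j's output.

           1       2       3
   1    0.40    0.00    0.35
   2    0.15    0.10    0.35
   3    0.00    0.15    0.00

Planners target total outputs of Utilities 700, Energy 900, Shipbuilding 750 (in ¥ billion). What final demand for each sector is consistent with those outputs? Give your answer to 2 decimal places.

d_1 = 157.50, d_2 = 442.50, d_3 = 615.00

I − A =
  [   0.60     0.00    -0.35]
  [  -0.15     0.90    -0.35]
  [   0.00    -0.15     1.00]
d = (I − A) x:
  d_1 = (+0.60)·700 + (+0.00)·900 + (-0.35)·750 = 157.50
  d_2 = (-0.15)·700 + (+0.90)·900 + (-0.35)·750 = 442.50
  d_3 = (+0.00)·700 + (-0.15)·900 + (+1.00)·750 = 615.00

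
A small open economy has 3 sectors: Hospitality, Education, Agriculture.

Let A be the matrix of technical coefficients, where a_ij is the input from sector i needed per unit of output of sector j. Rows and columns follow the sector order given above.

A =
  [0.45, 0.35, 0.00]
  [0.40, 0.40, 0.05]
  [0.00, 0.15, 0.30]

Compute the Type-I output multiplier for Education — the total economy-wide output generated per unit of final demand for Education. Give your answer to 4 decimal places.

m_E = 5.5286

I − A =
  [   0.55    -0.35     0.00]
  [  -0.40     0.60    -0.05]
  [   0.00    -0.15     0.70]
Cofactors of I−A, C_ij = (−1)^(i+j)·(minor ij) (rows/columns in the sector order above):
  C_11 = (0.60)(0.70) − (-0.05)(-0.15) = 0.4125
  C_12 = −[(-0.40)(0.70) − (-0.05)(0.00)] = 0.2800
  C_13 = (-0.40)(-0.15) − (0.60)(0.00) = 0.0600
  C_21 = −[(-0.35)(0.70) − (0.00)(-0.15)] = 0.2450
  C_22 = (0.55)(0.70) − (0.00)(0.00) = 0.3850
  C_23 = −[(0.55)(-0.15) − (-0.35)(0.00)] = 0.0825
  C_31 = (-0.35)(-0.05) − (0.00)(0.60) = 0.0175
  C_32 = −[(0.55)(-0.05) − (0.00)(-0.40)] = 0.0275
  C_33 = (0.55)(0.60) − (-0.35)(-0.40) = 0.1900
det(I−A) = Σ_j (I−A)_1j·C_1j = (0.55)(0.4125) + (-0.35)(0.2800) + (0.00)(0.0600) = 0.128875
adj(I−A) = Cᵀ =
  [ 0.4125   0.2450   0.0175]
  [ 0.2800   0.3850   0.0275]
  [ 0.0600   0.0825   0.1900]
(I − A)⁻¹ = adj(I−A) / det(I−A) ≈
  [   3.20078     1.90107     0.13579]
  [   2.17265     2.98739     0.21339]
  [   0.46557     0.64016     1.47430]
The output multiplier for sector j is the column-j sum of the Leontief inverse (I − A)⁻¹ = adj(I−A) / det(I−A).
Column E of adj(I−A): (0.2450, 0.3850, 0.0825); det(I−A) = 0.128875.
m_E = (0.2450 + 0.3850 + 0.0825) / 0.128875 = 0.7125 / 0.128875 ≈ 5.5286.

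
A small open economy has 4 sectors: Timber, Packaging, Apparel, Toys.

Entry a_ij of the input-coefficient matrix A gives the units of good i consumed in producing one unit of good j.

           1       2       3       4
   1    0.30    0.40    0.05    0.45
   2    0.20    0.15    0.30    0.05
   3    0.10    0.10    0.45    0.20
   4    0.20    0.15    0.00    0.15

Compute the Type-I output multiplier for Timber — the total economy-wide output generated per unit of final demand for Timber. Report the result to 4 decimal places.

m_1 = 5.1921

I − A =
  [   0.70    -0.40    -0.05    -0.45]
  [  -0.20     0.85    -0.30    -0.05]
  [  -0.10    -0.10     0.55    -0.20]
  [  -0.20    -0.15     0.00     0.85]
Compute the cofactors C_ij = (−1)^(i+j)·(3×3 minor ij) of I−A; the adjugate is their transpose:
adj(I−A) = Cᵀ =
  [ 0.358750   0.229875   0.158000   0.240625]
  [ 0.136500   0.271500   0.160500   0.126000]
  [ 0.129500   0.128250   0.338500   0.155750]
  [ 0.108500   0.102000   0.065500   0.245000]
det(I−A) = Σ_j (I−A)_1j·C_1j = (0.70)(0.358750) + (-0.40)(0.136500) + (-0.05)(0.129500) + (-0.45)(0.108500) = 0.141225
(I − A)⁻¹ = adj(I−A) / det(I−A) ≈
  [   2.54027     1.62772     1.11878     1.70384]
  [   0.96654     1.92246     1.13648     0.89219]
  [   0.91698     0.90813     2.39688     1.10285]
  [   0.76828     0.72225     0.46380     1.73482]
The output multiplier for sector j is the column-j sum of the Leontief inverse (I − A)⁻¹ = adj(I−A) / det(I−A).
Column 1 of adj(I−A): (0.358750, 0.136500, 0.129500, 0.108500); det(I−A) = 0.141225.
m_1 = (0.358750 + 0.136500 + 0.129500 + 0.108500) / 0.141225 = 0.73325 / 0.141225 ≈ 5.1921.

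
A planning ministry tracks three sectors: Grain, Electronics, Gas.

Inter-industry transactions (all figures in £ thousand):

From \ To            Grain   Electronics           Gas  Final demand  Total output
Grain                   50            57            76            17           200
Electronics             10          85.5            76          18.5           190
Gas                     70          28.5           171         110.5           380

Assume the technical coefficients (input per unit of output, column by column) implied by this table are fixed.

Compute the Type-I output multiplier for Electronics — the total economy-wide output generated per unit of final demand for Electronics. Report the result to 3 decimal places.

Technical coefficients a_ij = z_ij / X_j:
  a_11 = 50/200 = 0.25, a_21 = 10/200 = 0.05, a_31 = 70/200 = 0.35
  a_12 = 57/190 = 0.30, a_22 = 85.5/190 = 0.45, a_32 = 28.5/190 = 0.15
  a_13 = 76/380 = 0.20, a_23 = 76/380 = 0.20, a_33 = 171/380 = 0.45
I − A =
  [   0.75    -0.30    -0.20]
  [  -0.05     0.55    -0.20]
  [  -0.35    -0.15     0.55]
Cofactors of I−A, C_ij = (−1)^(i+j)·(minor ij) (rows/columns in the sector order above):
  C_11 = (0.55)(0.55) − (-0.20)(-0.15) = 0.2725
  C_12 = −[(-0.05)(0.55) − (-0.20)(-0.35)] = 0.0975
  C_13 = (-0.05)(-0.15) − (0.55)(-0.35) = 0.2000
  C_21 = −[(-0.30)(0.55) − (-0.20)(-0.15)] = 0.1950
  C_22 = (0.75)(0.55) − (-0.20)(-0.35) = 0.3425
  C_23 = −[(0.75)(-0.15) − (-0.30)(-0.35)] = 0.2175
  C_31 = (-0.30)(-0.20) − (-0.20)(0.55) = 0.1700
  C_32 = −[(0.75)(-0.20) − (-0.20)(-0.05)] = 0.1600
  C_33 = (0.75)(0.55) − (-0.30)(-0.05) = 0.3975
det(I−A) = Σ_j (I−A)_1j·C_1j = (0.75)(0.2725) + (-0.30)(0.0975) + (-0.20)(0.2000) = 0.135125
adj(I−A) = Cᵀ =
  [ 0.2725   0.1950   0.1700]
  [ 0.0975   0.3425   0.1600]
  [ 0.2000   0.2175   0.3975]
(I − A)⁻¹ = adj(I−A) / det(I−A) ≈
  [   2.0167     1.4431     1.2581]
  [   0.7216     2.5347     1.1841]
  [   1.4801     1.6096     2.9417]
The output multiplier for sector j is the column-j sum of the Leontief inverse (I − A)⁻¹ = adj(I−A) / det(I−A).
Column 2 of adj(I−A): (0.1950, 0.3425, 0.2175); det(I−A) = 0.135125.
m_2 = (0.1950 + 0.3425 + 0.2175) / 0.135125 = 0.755 / 0.135125 ≈ 5.587.

m_2 = 5.587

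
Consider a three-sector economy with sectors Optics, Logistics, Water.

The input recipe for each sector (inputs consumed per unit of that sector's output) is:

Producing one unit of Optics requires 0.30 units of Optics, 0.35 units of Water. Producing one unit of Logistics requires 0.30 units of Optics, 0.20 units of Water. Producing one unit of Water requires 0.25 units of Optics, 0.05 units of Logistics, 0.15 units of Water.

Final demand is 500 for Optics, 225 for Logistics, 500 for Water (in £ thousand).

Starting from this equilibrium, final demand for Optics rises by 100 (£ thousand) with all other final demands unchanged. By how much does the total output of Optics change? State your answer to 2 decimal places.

I − A =
  [   0.70    -0.30    -0.25]
  [   0.00     1.00    -0.05]
  [  -0.35    -0.20     0.85]
Cofactors of I−A, C_ij = (−1)^(i+j)·(minor ij) (rows/columns in the sector order above):
  C_11 = (1.00)(0.85) − (-0.05)(-0.20) = 0.8400
  C_12 = −[(0.00)(0.85) − (-0.05)(-0.35)] = 0.0175
  C_13 = (0.00)(-0.20) − (1.00)(-0.35) = 0.3500
  C_21 = −[(-0.30)(0.85) − (-0.25)(-0.20)] = 0.3050
  C_22 = (0.70)(0.85) − (-0.25)(-0.35) = 0.5075
  C_23 = −[(0.70)(-0.20) − (-0.30)(-0.35)] = 0.2450
  C_31 = (-0.30)(-0.05) − (-0.25)(1.00) = 0.2650
  C_32 = −[(0.70)(-0.05) − (-0.25)(0.00)] = 0.0350
  C_33 = (0.70)(1.00) − (-0.30)(0.00) = 0.7000
det(I−A) = Σ_j (I−A)_1j·C_1j = (0.70)(0.8400) + (-0.30)(0.0175) + (-0.25)(0.3500) = 0.49525
adj(I−A) = Cᵀ =
  [ 0.8400   0.3050   0.2650]
  [ 0.0175   0.5075   0.0350]
  [ 0.3500   0.2450   0.7000]
(I − A)⁻¹ = adj(I−A) / det(I−A) ≈
  [   1.6961     0.6159     0.5351]
  [   0.0353     1.0247     0.0707]
  [   0.7067     0.4947     1.4134]
Δx = (I − A)⁻¹ Δd with Δd having +100 in the Optics component and 0 elsewhere.
So Δx_O = L_OO · (+100), where L_OO = adj(I−A)_OO / det(I−A) = 0.8400 / 0.49525.
Δx_O = 0.8400 × (+100) / 0.49525 = 84.00 / 0.49525 ≈ 169.61.

Δx_O = 169.61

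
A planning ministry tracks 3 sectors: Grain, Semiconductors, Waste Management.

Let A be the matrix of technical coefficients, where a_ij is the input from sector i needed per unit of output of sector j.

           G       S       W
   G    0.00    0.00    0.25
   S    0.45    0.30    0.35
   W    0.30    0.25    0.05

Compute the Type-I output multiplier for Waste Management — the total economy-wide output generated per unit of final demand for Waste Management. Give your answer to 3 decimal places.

m_W = 2.692

I − A =
  [   1.00     0.00    -0.25]
  [  -0.45     0.70    -0.35]
  [  -0.30    -0.25     0.95]
Cofactors of I−A, C_ij = (−1)^(i+j)·(minor ij) (rows/columns in the sector order above):
  C_11 = (0.70)(0.95) − (-0.35)(-0.25) = 0.5775
  C_12 = −[(-0.45)(0.95) − (-0.35)(-0.30)] = 0.5325
  C_13 = (-0.45)(-0.25) − (0.70)(-0.30) = 0.3225
  C_21 = −[(0.00)(0.95) − (-0.25)(-0.25)] = 0.0625
  C_22 = (1.00)(0.95) − (-0.25)(-0.30) = 0.8750
  C_23 = −[(1.00)(-0.25) − (0.00)(-0.30)] = 0.2500
  C_31 = (0.00)(-0.35) − (-0.25)(0.70) = 0.1750
  C_32 = −[(1.00)(-0.35) − (-0.25)(-0.45)] = 0.4625
  C_33 = (1.00)(0.70) − (0.00)(-0.45) = 0.7000
det(I−A) = Σ_j (I−A)_1j·C_1j = (1.00)(0.5775) + (0.00)(0.5325) + (-0.25)(0.3225) = 0.496875
adj(I−A) = Cᵀ =
  [ 0.5775   0.0625   0.1750]
  [ 0.5325   0.8750   0.4625]
  [ 0.3225   0.2500   0.7000]
(I − A)⁻¹ = adj(I−A) / det(I−A) ≈
  [   1.1623     0.1258     0.3522]
  [   1.0717     1.7610     0.9308]
  [   0.6491     0.5031     1.4088]
The output multiplier for sector j is the column-j sum of the Leontief inverse (I − A)⁻¹ = adj(I−A) / det(I−A).
Column W of adj(I−A): (0.1750, 0.4625, 0.7000); det(I−A) = 0.496875.
m_W = (0.1750 + 0.4625 + 0.7000) / 0.496875 = 1.3375 / 0.496875 ≈ 2.692.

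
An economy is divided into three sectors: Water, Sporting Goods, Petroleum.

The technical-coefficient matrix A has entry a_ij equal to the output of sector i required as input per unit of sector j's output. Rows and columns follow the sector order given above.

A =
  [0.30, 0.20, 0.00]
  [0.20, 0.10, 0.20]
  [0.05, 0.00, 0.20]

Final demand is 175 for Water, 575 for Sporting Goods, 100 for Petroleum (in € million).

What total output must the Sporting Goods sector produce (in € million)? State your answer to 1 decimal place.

x_S = 778.2

I − A =
  [   0.70    -0.20     0.00]
  [  -0.20     0.90    -0.20]
  [  -0.05     0.00     0.80]
Cofactors of I−A, C_ij = (−1)^(i+j)·(minor ij) (rows/columns in the sector order above):
  C_11 = (0.90)(0.80) − (-0.20)(0.00) = 0.7200
  C_12 = −[(-0.20)(0.80) − (-0.20)(-0.05)] = 0.1700
  C_13 = (-0.20)(0.00) − (0.90)(-0.05) = 0.0450
  C_21 = −[(-0.20)(0.80) − (0.00)(0.00)] = 0.1600
  C_22 = (0.70)(0.80) − (0.00)(-0.05) = 0.5600
  C_23 = −[(0.70)(0.00) − (-0.20)(-0.05)] = 0.0100
  C_31 = (-0.20)(-0.20) − (0.00)(0.90) = 0.0400
  C_32 = −[(0.70)(-0.20) − (0.00)(-0.20)] = 0.1400
  C_33 = (0.70)(0.90) − (-0.20)(-0.20) = 0.5900
det(I−A) = Σ_j (I−A)_1j·C_1j = (0.70)(0.7200) + (-0.20)(0.1700) + (0.00)(0.0450) = 0.4700
adj(I−A) = Cᵀ =
  [ 0.7200   0.1600   0.0400]
  [ 0.1700   0.5600   0.1400]
  [ 0.0450   0.0100   0.5900]
(I − A)⁻¹ = adj(I−A) / det(I−A) ≈
  [   1.5319     0.3404     0.0851]
  [   0.3617     1.1915     0.2979]
  [   0.0957     0.0213     1.2553]
x = (I − A)⁻¹ d = adj(I−A)·d / det(I−A), with det(I−A) = 0.4700:
  x_W = (0.7200·175 + 0.1600·575 + 0.0400·100) / 0.4700 = 222.00 / 0.4700 ≈ 472.3
  x_S = (0.1700·175 + 0.5600·575 + 0.1400·100) / 0.4700 = 365.75 / 0.4700 ≈ 778.2
  x_P = (0.0450·175 + 0.0100·575 + 0.5900·100) / 0.4700 = 72.625 / 0.4700 ≈ 154.5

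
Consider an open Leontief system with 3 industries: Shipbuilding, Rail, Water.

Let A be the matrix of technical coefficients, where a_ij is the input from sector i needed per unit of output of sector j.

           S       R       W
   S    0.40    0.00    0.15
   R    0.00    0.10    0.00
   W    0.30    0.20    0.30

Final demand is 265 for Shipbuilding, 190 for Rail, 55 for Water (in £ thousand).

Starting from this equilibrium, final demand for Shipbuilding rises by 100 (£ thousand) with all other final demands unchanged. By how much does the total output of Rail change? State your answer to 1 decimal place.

Δx_R = 0.0

I − A =
  [   0.60     0.00    -0.15]
  [   0.00     0.90     0.00]
  [  -0.30    -0.20     0.70]
Cofactors of I−A, C_ij = (−1)^(i+j)·(minor ij) (rows/columns in the sector order above):
  C_11 = (0.90)(0.70) − (0.00)(-0.20) = 0.6300
  C_12 = −[(0.00)(0.70) − (0.00)(-0.30)] = 0.0000
  C_13 = (0.00)(-0.20) − (0.90)(-0.30) = 0.2700
  C_21 = −[(0.00)(0.70) − (-0.15)(-0.20)] = 0.0300
  C_22 = (0.60)(0.70) − (-0.15)(-0.30) = 0.3750
  C_23 = −[(0.60)(-0.20) − (0.00)(-0.30)] = 0.1200
  C_31 = (0.00)(0.00) − (-0.15)(0.90) = 0.1350
  C_32 = −[(0.60)(0.00) − (-0.15)(0.00)] = 0.0000
  C_33 = (0.60)(0.90) − (0.00)(0.00) = 0.5400
det(I−A) = Σ_j (I−A)_1j·C_1j = (0.60)(0.6300) + (0.00)(0.0000) + (-0.15)(0.2700) = 0.3375
adj(I−A) = Cᵀ =
  [ 0.6300   0.0300   0.1350]
  [ 0.0000   0.3750   0.0000]
  [ 0.2700   0.1200   0.5400]
(I − A)⁻¹ = adj(I−A) / det(I−A) ≈
  [   1.8667     0.0889     0.4000]
  [   0.0000     1.1111     0.0000]
  [   0.8000     0.3556     1.6000]
Δx = (I − A)⁻¹ Δd with Δd having +100 in the Shipbuilding component and 0 elsewhere.
So Δx_R = L_RS · (+100), where L_RS = adj(I−A)_RS / det(I−A) = 0.0000 / 0.3375.
Δx_R = 0.0000 × (+100) / 0.3375 = 0.00 / 0.3375 = 0.0.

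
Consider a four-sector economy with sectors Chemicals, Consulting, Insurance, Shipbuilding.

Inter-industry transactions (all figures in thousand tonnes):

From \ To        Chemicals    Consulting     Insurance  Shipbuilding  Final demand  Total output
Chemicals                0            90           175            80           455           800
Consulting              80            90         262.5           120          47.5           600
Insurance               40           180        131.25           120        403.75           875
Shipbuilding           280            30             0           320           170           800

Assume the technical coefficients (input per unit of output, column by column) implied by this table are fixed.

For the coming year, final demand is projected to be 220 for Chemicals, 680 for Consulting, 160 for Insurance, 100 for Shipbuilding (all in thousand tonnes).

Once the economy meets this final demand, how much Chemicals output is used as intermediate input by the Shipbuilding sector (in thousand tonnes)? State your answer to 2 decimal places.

Technical coefficients a_ij = z_ij / X_j:
  a_11 = 0/800 = 0.00, a_21 = 80/800 = 0.10, a_31 = 40/800 = 0.05, a_41 = 280/800 = 0.35
  a_12 = 90/600 = 0.15, a_22 = 90/600 = 0.15, a_32 = 180/600 = 0.30, a_42 = 30/600 = 0.05
  a_13 = 175/875 = 0.20, a_23 = 262.5/875 = 0.30, a_33 = 131.25/875 = 0.15, a_43 = 0/875 = 0.00
  a_14 = 80/800 = 0.10, a_24 = 120/800 = 0.15, a_34 = 120/800 = 0.15, a_44 = 320/800 = 0.40
I − A =
  [   1.00    -0.15    -0.20    -0.10]
  [  -0.10     0.85    -0.30    -0.15]
  [  -0.05    -0.30     0.85    -0.15]
  [  -0.35    -0.05     0.00     0.60]
Compute the cofactors C_ij = (−1)^(i+j)·(3×3 minor ij) of I−A; the adjugate is their transpose:
adj(I−A) = Cᵀ =
  [ 0.370875   0.118250   0.129000   0.123625]
  [ 0.120375   0.463750   0.192000   0.184000]
  [ 0.104250   0.189625   0.455375   0.178625]
  [ 0.226375   0.107625   0.091250   0.603000]
det(I−A) = Σ_j (I−A)_1j·C_1j = (1.00)(0.370875) + (-0.15)(0.120375) + (-0.20)(0.104250) + (-0.10)(0.226375) = 0.30933125
(I − A)⁻¹ = adj(I−A) / det(I−A) ≈
  [   1.1990     0.3823     0.4170     0.3997]
  [   0.3891     1.4992     0.6207     0.5948]
  [   0.3370     0.6130     1.4721     0.5775]
  [   0.7318     0.3479     0.2950     1.9494]
First solve x = (I − A)⁻¹ d = adj(I−A)·d / det(I−A); in particular x_4 = (0.226375·220 + 0.107625·680 + 0.091250·160 + 0.603000·100) / 0.30933125 = 197.8875 / 0.30933125 ≈ 639.7268.
Intermediate flow from 1 to 4: z_14 = a_14 · x_4 = 0.10 × 197.8875 / 0.30933125 = 19.78875 / 0.30933125 ≈ 63.97.

z_14 = 63.97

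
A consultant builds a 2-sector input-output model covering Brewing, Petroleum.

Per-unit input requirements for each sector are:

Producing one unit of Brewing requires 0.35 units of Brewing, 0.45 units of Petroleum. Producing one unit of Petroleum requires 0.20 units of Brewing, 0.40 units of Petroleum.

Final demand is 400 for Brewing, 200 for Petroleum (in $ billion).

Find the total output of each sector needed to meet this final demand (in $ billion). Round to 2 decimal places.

I − A =
  [   0.65    -0.20]
  [  -0.45     0.60]
det(I−A) = (0.65)(0.60) − (-0.20)(-0.45) = 0.3000
adj(I−A) = [[0.60, 0.20], [0.45, 0.65]]
(I − A)⁻¹ = adj(I−A) / det(I−A) ≈
  [   2.0000     0.6667]
  [   1.5000     2.1667]
x = (I − A)⁻¹ d = adj(I−A)·d / det(I−A), with det(I−A) = 0.3000:
  x_B = (0.60·400 + 0.20·200) / 0.3000 = 280.00 / 0.3000 ≈ 933.33
  x_P = (0.45·400 + 0.65·200) / 0.3000 = 310.00 / 0.3000 ≈ 1033.33

x_B = 933.33, x_P = 1033.33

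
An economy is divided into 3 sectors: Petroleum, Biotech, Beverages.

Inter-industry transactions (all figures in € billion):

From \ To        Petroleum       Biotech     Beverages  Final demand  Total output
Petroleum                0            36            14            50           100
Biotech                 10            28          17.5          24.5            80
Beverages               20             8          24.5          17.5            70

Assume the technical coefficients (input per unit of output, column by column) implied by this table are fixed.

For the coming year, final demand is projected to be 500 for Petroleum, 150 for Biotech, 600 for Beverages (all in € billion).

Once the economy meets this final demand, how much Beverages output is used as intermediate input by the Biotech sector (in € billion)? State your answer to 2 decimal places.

z_32 = 97.88

Technical coefficients a_ij = z_ij / X_j:
  a_11 = 0/100 = 0.00, a_21 = 10/100 = 0.10, a_31 = 20/100 = 0.20
  a_12 = 36/80 = 0.45, a_22 = 28/80 = 0.35, a_32 = 8/80 = 0.10
  a_13 = 14/70 = 0.20, a_23 = 17.5/70 = 0.25, a_33 = 24.5/70 = 0.35
I − A =
  [   1.00    -0.45    -0.20]
  [  -0.10     0.65    -0.25]
  [  -0.20    -0.10     0.65]
Cofactors of I−A, C_ij = (−1)^(i+j)·(minor ij) (rows/columns in the sector order above):
  C_11 = (0.65)(0.65) − (-0.25)(-0.10) = 0.3975
  C_12 = −[(-0.10)(0.65) − (-0.25)(-0.20)] = 0.1150
  C_13 = (-0.10)(-0.10) − (0.65)(-0.20) = 0.1400
  C_21 = −[(-0.45)(0.65) − (-0.20)(-0.10)] = 0.3125
  C_22 = (1.00)(0.65) − (-0.20)(-0.20) = 0.6100
  C_23 = −[(1.00)(-0.10) − (-0.45)(-0.20)] = 0.1900
  C_31 = (-0.45)(-0.25) − (-0.20)(0.65) = 0.2425
  C_32 = −[(1.00)(-0.25) − (-0.20)(-0.10)] = 0.2700
  C_33 = (1.00)(0.65) − (-0.45)(-0.10) = 0.6050
det(I−A) = Σ_j (I−A)_1j·C_1j = (1.00)(0.3975) + (-0.45)(0.1150) + (-0.20)(0.1400) = 0.31775
adj(I−A) = Cᵀ =
  [ 0.3975   0.3125   0.2425]
  [ 0.1150   0.6100   0.2700]
  [ 0.1400   0.1900   0.6050]
(I − A)⁻¹ = adj(I−A) / det(I−A) ≈
  [   1.2510     0.9835     0.7632]
  [   0.3619     1.9197     0.8497]
  [   0.4406     0.5980     1.9040]
First solve x = (I − A)⁻¹ d = adj(I−A)·d / det(I−A); in particular x_2 = (0.1150·500 + 0.6100·150 + 0.2700·600) / 0.31775 = 311.00 / 0.31775 ≈ 978.7569.
Intermediate flow from 3 to 2: z_32 = a_32 · x_2 = 0.10 × 311.00 / 0.31775 = 31.10 / 0.31775 ≈ 97.88.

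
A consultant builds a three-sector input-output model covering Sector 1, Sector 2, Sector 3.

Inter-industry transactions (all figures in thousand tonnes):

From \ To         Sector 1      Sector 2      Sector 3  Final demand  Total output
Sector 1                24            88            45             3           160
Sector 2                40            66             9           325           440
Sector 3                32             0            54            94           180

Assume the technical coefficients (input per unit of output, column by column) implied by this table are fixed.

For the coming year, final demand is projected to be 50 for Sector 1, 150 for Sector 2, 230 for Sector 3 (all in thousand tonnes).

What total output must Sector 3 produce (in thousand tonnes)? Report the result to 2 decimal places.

x_3 = 396.89

Technical coefficients a_ij = z_ij / X_j:
  a_11 = 24/160 = 0.15, a_21 = 40/160 = 0.25, a_31 = 32/160 = 0.20
  a_12 = 88/440 = 0.20, a_22 = 66/440 = 0.15, a_32 = 0/440 = 0.00
  a_13 = 45/180 = 0.25, a_23 = 9/180 = 0.05, a_33 = 54/180 = 0.30
I − A =
  [   0.85    -0.20    -0.25]
  [  -0.25     0.85    -0.05]
  [  -0.20     0.00     0.70]
Cofactors of I−A, C_ij = (−1)^(i+j)·(minor ij) (rows/columns in the sector order above):
  C_11 = (0.85)(0.70) − (-0.05)(0.00) = 0.5950
  C_12 = −[(-0.25)(0.70) − (-0.05)(-0.20)] = 0.1850
  C_13 = (-0.25)(0.00) − (0.85)(-0.20) = 0.1700
  C_21 = −[(-0.20)(0.70) − (-0.25)(0.00)] = 0.1400
  C_22 = (0.85)(0.70) − (-0.25)(-0.20) = 0.5450
  C_23 = −[(0.85)(0.00) − (-0.20)(-0.20)] = 0.0400
  C_31 = (-0.20)(-0.05) − (-0.25)(0.85) = 0.2225
  C_32 = −[(0.85)(-0.05) − (-0.25)(-0.25)] = 0.1050
  C_33 = (0.85)(0.85) − (-0.20)(-0.25) = 0.6725
det(I−A) = Σ_j (I−A)_1j·C_1j = (0.85)(0.5950) + (-0.20)(0.1850) + (-0.25)(0.1700) = 0.42625
adj(I−A) = Cᵀ =
  [ 0.5950   0.1400   0.2225]
  [ 0.1850   0.5450   0.1050]
  [ 0.1700   0.0400   0.6725]
(I − A)⁻¹ = adj(I−A) / det(I−A) ≈
  [   1.3959     0.3284     0.5220]
  [   0.4340     1.2786     0.2463]
  [   0.3988     0.0938     1.5777]
x = (I − A)⁻¹ d = adj(I−A)·d / det(I−A), with det(I−A) = 0.42625:
  x_1 = (0.5950·50 + 0.1400·150 + 0.2225·230) / 0.42625 = 101.925 / 0.42625 ≈ 239.12
  x_2 = (0.1850·50 + 0.5450·150 + 0.1050·230) / 0.42625 = 115.15 / 0.42625 ≈ 270.15
  x_3 = (0.1700·50 + 0.0400·150 + 0.6725·230) / 0.42625 = 169.175 / 0.42625 ≈ 396.89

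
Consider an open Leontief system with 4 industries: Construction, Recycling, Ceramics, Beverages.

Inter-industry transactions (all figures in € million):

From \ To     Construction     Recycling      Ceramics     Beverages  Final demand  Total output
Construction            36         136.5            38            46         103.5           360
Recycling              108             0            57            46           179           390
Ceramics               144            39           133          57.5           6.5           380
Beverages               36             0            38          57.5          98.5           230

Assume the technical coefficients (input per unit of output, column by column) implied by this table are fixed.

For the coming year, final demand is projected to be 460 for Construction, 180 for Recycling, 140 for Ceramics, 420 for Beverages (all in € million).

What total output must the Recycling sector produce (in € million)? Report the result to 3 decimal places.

x_2 = 967.921

Technical coefficients a_ij = z_ij / X_j:
  a_11 = 36/360 = 0.10, a_21 = 108/360 = 0.30, a_31 = 144/360 = 0.40, a_41 = 36/360 = 0.10
  a_12 = 136.5/390 = 0.35, a_22 = 0/390 = 0.00, a_32 = 39/390 = 0.10, a_42 = 0/390 = 0.00
  a_13 = 38/380 = 0.10, a_23 = 57/380 = 0.15, a_33 = 133/380 = 0.35, a_43 = 38/380 = 0.10
  a_14 = 46/230 = 0.20, a_24 = 46/230 = 0.20, a_34 = 57.5/230 = 0.25, a_44 = 57.5/230 = 0.25
I − A =
  [   0.90    -0.35    -0.10    -0.20]
  [  -0.30     1.00    -0.15    -0.20]
  [  -0.40    -0.10     0.65    -0.25]
  [  -0.10     0.00    -0.10     0.75]
Compute the cofactors C_ij = (−1)^(i+j)·(3×3 minor ij) of I−A; the adjugate is their transpose:
adj(I−A) = Cᵀ =
  [ 0.449250   0.171375   0.141375   0.212625]
  [ 0.208500   0.362750   0.146750   0.201250]
  [ 0.349500   0.179250   0.569250   0.330750]
  [ 0.106500   0.046750   0.094750   0.439250]
det(I−A) = Σ_j (I−A)_1j·C_1j = (0.90)(0.449250) + (-0.35)(0.208500) + (-0.10)(0.349500) + (-0.20)(0.106500) = 0.2751
(I − A)⁻¹ = adj(I−A) / det(I−A) ≈
  [   1.6330     0.6230     0.5139     0.7729]
  [   0.7579     1.3186     0.5334     0.7316]
  [   1.2704     0.6516     2.0692     1.2023]
  [   0.3871     0.1699     0.3444     1.5967]
x = (I − A)⁻¹ d = adj(I−A)·d / det(I−A), with det(I−A) = 0.2751:
  x_1 = (0.449250·460 + 0.171375·180 + 0.141375·140 + 0.212625·420) / 0.2751 = 346.5975 / 0.2751 ≈ 1259.896
  x_2 = (0.208500·460 + 0.362750·180 + 0.146750·140 + 0.201250·420) / 0.2751 = 266.275 / 0.2751 ≈ 967.921
  x_3 = (0.349500·460 + 0.179250·180 + 0.569250·140 + 0.330750·420) / 0.2751 = 411.645 / 0.2751 ≈ 1496.347
  x_4 = (0.106500·460 + 0.046750·180 + 0.094750·140 + 0.439250·420) / 0.2751 = 255.155 / 0.2751 ≈ 927.499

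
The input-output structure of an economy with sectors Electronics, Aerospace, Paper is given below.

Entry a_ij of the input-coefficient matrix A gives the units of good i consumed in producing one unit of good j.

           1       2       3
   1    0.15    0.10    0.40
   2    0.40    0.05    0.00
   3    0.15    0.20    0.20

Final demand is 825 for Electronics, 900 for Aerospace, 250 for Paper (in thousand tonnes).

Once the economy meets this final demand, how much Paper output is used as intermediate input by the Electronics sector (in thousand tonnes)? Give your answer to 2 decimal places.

I − A =
  [   0.85    -0.10    -0.40]
  [  -0.40     0.95     0.00]
  [  -0.15    -0.20     0.80]
Cofactors of I−A, C_ij = (−1)^(i+j)·(minor ij) (rows/columns in the sector order above):
  C_11 = (0.95)(0.80) − (0.00)(-0.20) = 0.7600
  C_12 = −[(-0.40)(0.80) − (0.00)(-0.15)] = 0.3200
  C_13 = (-0.40)(-0.20) − (0.95)(-0.15) = 0.2225
  C_21 = −[(-0.10)(0.80) − (-0.40)(-0.20)] = 0.1600
  C_22 = (0.85)(0.80) − (-0.40)(-0.15) = 0.6200
  C_23 = −[(0.85)(-0.20) − (-0.10)(-0.15)] = 0.1850
  C_31 = (-0.10)(0.00) − (-0.40)(0.95) = 0.3800
  C_32 = −[(0.85)(0.00) − (-0.40)(-0.40)] = 0.1600
  C_33 = (0.85)(0.95) − (-0.10)(-0.40) = 0.7675
det(I−A) = Σ_j (I−A)_1j·C_1j = (0.85)(0.7600) + (-0.10)(0.3200) + (-0.40)(0.2225) = 0.5250
adj(I−A) = Cᵀ =
  [ 0.7600   0.1600   0.3800]
  [ 0.3200   0.6200   0.1600]
  [ 0.2225   0.1850   0.7675]
(I − A)⁻¹ = adj(I−A) / det(I−A) ≈
  [   1.4476     0.3048     0.7238]
  [   0.6095     1.1810     0.3048]
  [   0.4238     0.3524     1.4619]
First solve x = (I − A)⁻¹ d = adj(I−A)·d / det(I−A); in particular x_1 = (0.7600·825 + 0.1600·900 + 0.3800·250) / 0.5250 = 866.00 / 0.5250 ≈ 1649.5238.
Intermediate flow from 3 to 1: z_31 = a_31 · x_1 = 0.15 × 866.00 / 0.5250 = 129.90 / 0.5250 ≈ 247.43.

z_31 = 247.43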